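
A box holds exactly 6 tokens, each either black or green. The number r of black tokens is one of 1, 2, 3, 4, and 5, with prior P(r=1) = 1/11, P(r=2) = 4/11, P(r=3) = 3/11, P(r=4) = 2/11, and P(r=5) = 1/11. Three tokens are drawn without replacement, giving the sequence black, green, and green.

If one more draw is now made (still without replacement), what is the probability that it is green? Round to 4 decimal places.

0.5484

The likelihood of the observed sequence under each hypothesis: P(data | r = 1) = (1/6)(5/5)(4/4) = 1/6; P(data | r = 2) = (2/6)(4/5)(3/4) = 1/5; P(data | r = 3) = (3/6)(3/5)(2/4) = 3/20; P(data | r = 4) = (4/6)(2/5)(1/4) = 1/15; P(data | r = 5) = (5/6)(1/5)(0/4) = 0.
The prior-weighted likelihoods are 1/11 · 1/6 = 1/66, 4/11 · 1/5 = 4/55, 3/11 · 3/20 = 9/220, 2/11 · 1/15 = 2/165, 1/11 · 0 = 0; summing to 31/220.
The posterior is then P(r = 1 | data) = 10/93, P(r = 2 | data) = 16/31, P(r = 3 | data) = 9/31, P(r = 4 | data) = 8/93, P(r = 5 | data) = 0.
The predictive probability is P(green next | data) = (1)(10/93) + (2/3)(16/31) + (1/3)(9/31) + (0)(8/93) = 17/31.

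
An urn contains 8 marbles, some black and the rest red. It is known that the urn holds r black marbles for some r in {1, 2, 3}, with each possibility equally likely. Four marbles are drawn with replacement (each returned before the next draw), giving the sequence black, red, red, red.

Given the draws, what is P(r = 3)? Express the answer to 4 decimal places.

The likelihood of the observed sequence under each hypothesis: P(data | r = 1) = (1/8)(7/8)(7/8)(7/8) = 0.08374; P(data | r = 2) = (2/8)(6/8)(6/8)(6/8) = 0.10547; P(data | r = 3) = (3/8)(5/8)(5/8)(5/8) = 0.091553.
Multiplying each by its prior: 1/3 · 0.08374 = 0.027913, 1/3 · 0.10547 = 0.035156, 1/3 · 0.091553 = 0.030518; summing to 0.093587.
Hence P(r = 3 | data) = (0.030518) / (0.093587) = 0.32609.

0.3261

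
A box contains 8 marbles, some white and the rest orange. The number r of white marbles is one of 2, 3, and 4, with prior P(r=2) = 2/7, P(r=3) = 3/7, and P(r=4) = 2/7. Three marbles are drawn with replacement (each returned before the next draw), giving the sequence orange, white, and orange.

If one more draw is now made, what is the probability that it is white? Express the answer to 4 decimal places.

0.3710

Under each hypothesis, the probability of the observed sequence is: P(data | r = 2) = (6/8)(2/8)(6/8) = 0.14062; P(data | r = 3) = (5/8)(3/8)(5/8) = 0.14648; P(data | r = 4) = (4/8)(4/8)(4/8) = 0.125.
The prior-weighted likelihoods are 2/7 · 0.14062 = 0.040179, 3/7 · 0.14648 = 0.062779, 2/7 · 0.125 = 0.035714; summing to 0.13867.
The posterior is then P(r = 2 | data) = 0.28974, P(r = 3 | data) = 0.45272, P(r = 4 | data) = 0.25755.
So P(white next | data) = Σ P(white next | H) P(H | data) = (1/4)(0.28974) + (3/8)(0.45272) + (1/2)(0.25755) = 0.37098.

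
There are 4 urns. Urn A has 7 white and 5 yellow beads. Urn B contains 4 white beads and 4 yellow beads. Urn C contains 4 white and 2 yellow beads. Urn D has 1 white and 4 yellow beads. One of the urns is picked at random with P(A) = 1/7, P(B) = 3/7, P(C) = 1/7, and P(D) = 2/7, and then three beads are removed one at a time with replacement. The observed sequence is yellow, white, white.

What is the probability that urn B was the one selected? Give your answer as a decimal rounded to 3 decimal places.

0.514

The likelihood of the observed sequence under each hypothesis: P(data | urn A) = (5/12)(7/12)(7/12) = 0.14178; P(data | urn B) = (4/8)(4/8)(4/8) = 0.125; P(data | urn C) = (2/6)(4/6)(4/6) = 0.14815; P(data | urn D) = (4/5)(1/5)(1/5) = 0.032.
Multiplying each by its prior: 1/7 · 0.14178 = 0.020255, 3/7 · 0.125 = 0.053571, 1/7 · 0.14815 = 0.021164, 2/7 · 0.032 = 0.0091429; these sum to 0.10413.
So P(urn B | data) = (0.053571) / (0.10413) = 0.51445.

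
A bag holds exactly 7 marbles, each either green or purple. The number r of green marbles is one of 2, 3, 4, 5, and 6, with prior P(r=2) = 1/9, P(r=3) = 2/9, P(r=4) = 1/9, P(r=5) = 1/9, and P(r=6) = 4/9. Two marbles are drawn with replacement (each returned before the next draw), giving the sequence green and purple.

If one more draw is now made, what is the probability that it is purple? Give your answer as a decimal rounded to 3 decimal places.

0.404

Under each hypothesis, the probability of the observed sequence is: P(data | r = 2) = (2/7)(5/7) = 10/49; P(data | r = 3) = (3/7)(4/7) = 12/49; P(data | r = 4) = (4/7)(3/7) = 12/49; P(data | r = 5) = (5/7)(2/7) = 10/49; P(data | r = 6) = (6/7)(1/7) = 6/49.
Multiplying each by its prior: 1/9 · 10/49 = 10/441, 2/9 · 12/49 = 8/147, 1/9 · 12/49 = 4/147, 1/9 · 10/49 = 10/441, 4/9 · 6/49 = 8/147; summing to 80/441.
Normalising, the posterior is P(r = 2 | data) = 1/8, P(r = 3 | data) = 3/10, P(r = 4 | data) = 3/20, P(r = 5 | data) = 1/8, P(r = 6 | data) = 3/10.
Averaging over the posterior, P(purple next | data) = (5/7)(1/8) + (4/7)(3/10) + (3/7)(3/20) + (2/7)(1/8) + (1/7)(3/10) = 113/280.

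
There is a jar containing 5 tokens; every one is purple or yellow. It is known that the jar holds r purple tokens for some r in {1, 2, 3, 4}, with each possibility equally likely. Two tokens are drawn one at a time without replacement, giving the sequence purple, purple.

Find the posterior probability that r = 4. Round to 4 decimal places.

0.6000

Under each hypothesis, the probability of the observed sequence is: P(data | r = 1) = (1/5)(0/4) = 0; P(data | r = 2) = (2/5)(1/4) = 1/10; P(data | r = 3) = (3/5)(2/4) = 3/10; P(data | r = 4) = (4/5)(3/4) = 3/5.
Multiplying each by its prior: 1/4 · 0 = 0, 1/4 · 1/10 = 1/40, 1/4 · 3/10 = 3/40, 1/4 · 3/5 = 3/20; these sum to 1/4.
Hence P(r = 4 | data) = (3/20) / (1/4) = 3/5.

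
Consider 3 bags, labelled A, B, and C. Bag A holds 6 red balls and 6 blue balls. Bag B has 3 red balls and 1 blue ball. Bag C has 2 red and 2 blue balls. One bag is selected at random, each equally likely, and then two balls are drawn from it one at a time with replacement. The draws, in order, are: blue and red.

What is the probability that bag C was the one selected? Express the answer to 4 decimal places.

The likelihood of the observed sequence under each hypothesis: P(data | bag A) = (6/12)(6/12) = 1/4; P(data | bag B) = (1/4)(3/4) = 3/16; P(data | bag C) = (2/4)(2/4) = 1/4.
The prior-weighted likelihoods are 1/3 · 1/4 = 1/12, 1/3 · 3/16 = 1/16, 1/3 · 1/4 = 1/12; these sum to 11/48.
So P(bag C | data) = (1/12) / (11/48) = 4/11.

0.3636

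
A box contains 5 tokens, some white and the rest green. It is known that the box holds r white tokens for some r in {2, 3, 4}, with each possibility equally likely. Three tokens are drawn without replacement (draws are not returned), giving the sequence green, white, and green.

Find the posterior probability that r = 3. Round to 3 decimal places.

The likelihood of the observed sequence under each hypothesis: P(data | r = 2) = (3/5)(2/4)(2/3) = 1/5; P(data | r = 3) = (2/5)(3/4)(1/3) = 1/10; P(data | r = 4) = (1/5)(4/4)(0/3) = 0.
Weighting by the prior gives 1/3 · 1/5 = 1/15, 1/3 · 1/10 = 1/30, 1/3 · 0 = 0; summing to 1/10.
So P(r = 3 | data) = (1/30) / (1/10) = 1/3.

0.333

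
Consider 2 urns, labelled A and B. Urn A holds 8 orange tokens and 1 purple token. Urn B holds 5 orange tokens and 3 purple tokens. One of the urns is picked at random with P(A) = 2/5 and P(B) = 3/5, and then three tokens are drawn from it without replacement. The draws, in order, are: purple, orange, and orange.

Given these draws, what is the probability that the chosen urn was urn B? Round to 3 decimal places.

0.707

The likelihood of the observed sequence under each hypothesis: P(data | urn A) = (1/9)(8/8)(7/7) = 0.11111; P(data | urn B) = (3/8)(5/7)(4/6) = 0.17857.
Weighting by the prior gives 2/5 · 0.11111 = 0.044444, 3/5 · 0.17857 = 0.10714; summing to 0.15159.
Therefore the posterior P(urn B | data) = (0.10714) / (0.15159) = 0.70681.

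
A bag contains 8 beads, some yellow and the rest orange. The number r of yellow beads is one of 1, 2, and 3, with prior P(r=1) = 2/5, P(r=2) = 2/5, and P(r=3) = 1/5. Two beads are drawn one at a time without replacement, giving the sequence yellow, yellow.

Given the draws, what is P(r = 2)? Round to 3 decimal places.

Compute the likelihood of the observed sequence for each case: P(data | r = 1) = (1/8)(0/7) = 0; P(data | r = 2) = (2/8)(1/7) = 1/28; P(data | r = 3) = (3/8)(2/7) = 3/28.
Multiplying each by its prior: 2/5 · 0 = 0, 2/5 · 1/28 = 1/70, 1/5 · 3/28 = 3/140; with total 1/28.
Hence P(r = 2 | data) = (1/70) / (1/28) = 2/5.

0.400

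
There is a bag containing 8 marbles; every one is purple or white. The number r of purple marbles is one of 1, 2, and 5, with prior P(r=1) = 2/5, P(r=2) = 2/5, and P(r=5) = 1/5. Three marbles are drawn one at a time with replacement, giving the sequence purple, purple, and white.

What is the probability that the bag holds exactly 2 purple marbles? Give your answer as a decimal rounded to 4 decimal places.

Compute the likelihood of the observed sequence for each case: P(data | r = 1) = (1/8)(1/8)(7/8) = 0.013672; P(data | r = 2) = (2/8)(2/8)(6/8) = 0.046875; P(data | r = 5) = (5/8)(5/8)(3/8) = 0.14648.
The prior-weighted likelihoods are 2/5 · 0.013672 = 0.0054687, 2/5 · 0.046875 = 0.01875, 1/5 · 0.14648 = 0.029297; these sum to 0.053516.
So P(r = 2 | data) = (0.01875) / (0.053516) = 0.35036.

0.3504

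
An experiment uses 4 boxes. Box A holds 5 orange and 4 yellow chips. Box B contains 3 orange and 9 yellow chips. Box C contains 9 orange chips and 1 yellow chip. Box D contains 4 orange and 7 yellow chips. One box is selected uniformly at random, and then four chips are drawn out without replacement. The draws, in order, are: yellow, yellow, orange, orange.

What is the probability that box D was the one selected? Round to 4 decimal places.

Under each hypothesis, the probability of the observed sequence is: P(data | box A) = (4/9)(3/8)(5/7)(4/6) = 0.079365; P(data | box B) = (9/12)(8/11)(3/10)(2/9) = 0.036364; P(data | box C) = (1/10)(0/9) = 0; P(data | box D) = (7/11)(6/10)(4/9)(3/8) = 0.063636.
The prior-weighted likelihoods are 1/4 · 0.079365 = 0.019841, 1/4 · 0.036364 = 0.0090909, 1/4 · 0 = 0, 1/4 · 0.063636 = 0.015909; summing to 0.044841.
Hence P(box D | data) = (0.015909) / (0.044841) = 0.35479.

0.3548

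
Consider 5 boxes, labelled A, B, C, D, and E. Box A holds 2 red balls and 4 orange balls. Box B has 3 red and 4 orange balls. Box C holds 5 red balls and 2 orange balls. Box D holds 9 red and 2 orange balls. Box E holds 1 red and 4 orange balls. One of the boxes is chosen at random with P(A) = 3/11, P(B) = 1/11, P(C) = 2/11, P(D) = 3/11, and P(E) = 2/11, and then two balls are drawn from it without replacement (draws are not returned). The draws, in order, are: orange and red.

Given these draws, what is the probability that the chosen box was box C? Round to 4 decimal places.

0.1941

Under each hypothesis, the probability of the observed sequence is: P(data | box A) = (4/6)(2/5) = 0.26667; P(data | box B) = (4/7)(3/6) = 0.28571; P(data | box C) = (2/7)(5/6) = 0.2381; P(data | box D) = (2/11)(9/10) = 0.16364; P(data | box E) = (4/5)(1/4) = 0.2.
Weighting by the prior gives 3/11 · 0.26667 = 0.072727, 1/11 · 0.28571 = 0.025974, 2/11 · 0.2381 = 0.04329, 3/11 · 0.16364 = 0.044628, 2/11 · 0.2 = 0.036364; summing to 0.22298.
Hence P(box C | data) = (0.04329) / (0.22298) = 0.19414.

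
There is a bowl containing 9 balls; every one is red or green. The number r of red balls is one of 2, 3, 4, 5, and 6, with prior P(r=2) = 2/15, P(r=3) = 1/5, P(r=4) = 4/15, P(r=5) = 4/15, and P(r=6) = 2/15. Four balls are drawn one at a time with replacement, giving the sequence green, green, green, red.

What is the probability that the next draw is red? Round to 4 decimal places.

For each hypothesis, P(data | H) works out to: P(data | r = 2) = (7/9)(7/9)(7/9)(2/9) = 0.10456; P(data | r = 3) = (6/9)(6/9)(6/9)(3/9) = 0.098765; P(data | r = 4) = (5/9)(5/9)(5/9)(4/9) = 0.076208; P(data | r = 5) = (4/9)(4/9)(4/9)(5/9) = 0.048773; P(data | r = 6) = (3/9)(3/9)(3/9)(6/9) = 0.024691.
Multiplying each by its prior: 2/15 · 0.10456 = 0.013941, 1/5 · 0.098765 = 0.019753, 4/15 · 0.076208 = 0.020322, 4/15 · 0.048773 = 0.013006, 2/15 · 0.024691 = 0.0032922; summing to 0.070314.
Normalising, the posterior is P(r = 2 | data) = 0.19827, P(r = 3 | data) = 0.28092, P(r = 4 | data) = 0.28902, P(r = 5 | data) = 0.18497, P(r = 6 | data) = 0.046821.
The predictive probability is P(red next | data) = (2/9)(0.19827) + (1/3)(0.28092) + (4/9)(0.28902) + (5/9)(0.18497) + (2/3)(0.046821) = 0.40013.

0.4001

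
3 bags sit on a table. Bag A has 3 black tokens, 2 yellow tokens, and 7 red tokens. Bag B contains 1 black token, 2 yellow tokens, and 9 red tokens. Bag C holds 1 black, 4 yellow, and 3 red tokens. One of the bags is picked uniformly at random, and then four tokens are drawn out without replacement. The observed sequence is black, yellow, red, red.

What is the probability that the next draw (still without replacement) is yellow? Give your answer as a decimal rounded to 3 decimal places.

0.313

The likelihood of the observed sequence under each hypothesis: P(data | bag A) = (3/12)(2/11)(7/10)(6/9) = 7/330; P(data | bag B) = (1/12)(2/11)(9/10)(8/9) = 2/165; P(data | bag C) = (1/8)(4/7)(3/6)(2/5) = 1/70.
The prior-weighted likelihoods are 1/3 · 7/330 = 7/990, 1/3 · 2/165 = 2/495, 1/3 · 1/70 = 1/210; these sum to 1/63.
Normalising, the posterior is P(bag A | data) = 49/110, P(bag B | data) = 14/55, P(bag C | data) = 3/10.
The predictive probability is P(yellow next | data) = (1/8)(49/110) + (1/8)(14/55) + (3/4)(3/10) = 5/16.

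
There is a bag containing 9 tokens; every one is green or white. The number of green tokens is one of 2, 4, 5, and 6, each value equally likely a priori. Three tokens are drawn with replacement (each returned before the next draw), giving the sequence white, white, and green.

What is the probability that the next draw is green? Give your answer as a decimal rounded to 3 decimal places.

For each hypothesis, P(data | H) works out to: P(data | r = 2) = (7/9)(7/9)(2/9) = 0.13443; P(data | r = 4) = (5/9)(5/9)(4/9) = 0.13717; P(data | r = 5) = (4/9)(4/9)(5/9) = 0.10974; P(data | r = 6) = (3/9)(3/9)(6/9) = 0.074074.
Weighting by the prior gives 1/4 · 0.13443 = 0.033608, 1/4 · 0.13717 = 0.034294, 1/4 · 0.10974 = 0.027435, 1/4 · 0.074074 = 0.018519; summing to 0.11385.
The posterior is then P(r = 2 | data) = 0.29518, P(r = 4 | data) = 0.3012, P(r = 5 | data) = 0.24096, P(r = 6 | data) = 0.16265.
Averaging over the posterior, P(green next | data) = (2/9)(0.29518) + (4/9)(0.3012) + (5/9)(0.24096) + (2/3)(0.16265) = 0.44177.

0.442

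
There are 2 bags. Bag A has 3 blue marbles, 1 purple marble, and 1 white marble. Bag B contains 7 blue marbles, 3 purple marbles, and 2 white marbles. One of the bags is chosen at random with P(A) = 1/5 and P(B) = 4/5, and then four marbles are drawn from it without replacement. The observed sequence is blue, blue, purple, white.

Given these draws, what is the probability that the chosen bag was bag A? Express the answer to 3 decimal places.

The likelihood of the observed sequence under each hypothesis: P(data | bag A) = (3/5)(2/4)(1/3)(1/2) = 0.05; P(data | bag B) = (7/12)(6/11)(3/10)(2/9) = 0.021212.
The prior-weighted likelihoods are 1/5 · 0.05 = 0.01, 4/5 · 0.021212 = 0.01697; summing to 0.02697.
Therefore the posterior P(bag A | data) = (0.01) / (0.02697) = 0.37079.

0.371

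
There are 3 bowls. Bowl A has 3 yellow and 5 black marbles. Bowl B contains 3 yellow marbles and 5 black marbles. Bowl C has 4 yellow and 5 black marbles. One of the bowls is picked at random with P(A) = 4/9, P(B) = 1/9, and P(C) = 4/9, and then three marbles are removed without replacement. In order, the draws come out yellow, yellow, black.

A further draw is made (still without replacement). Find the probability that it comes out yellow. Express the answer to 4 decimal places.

0.2688

For each hypothesis, P(data | H) works out to: P(data | bowl A) = (3/8)(2/7)(5/6) = 0.089286; P(data | bowl B) = (3/8)(2/7)(5/6) = 0.089286; P(data | bowl C) = (4/9)(3/8)(5/7) = 0.11905.
Weighting by the prior gives 4/9 · 0.089286 = 0.039683, 1/9 · 0.089286 = 0.0099206, 4/9 · 0.11905 = 0.05291; these sum to 0.10251.
Dividing through by the total gives posterior P(bowl A | data) = 0.3871, P(bowl B | data) = 0.096774, P(bowl C | data) = 0.51613.
So P(yellow next | data) = Σ P(yellow next | H) P(H | data) = (1/5)(0.3871) + (1/5)(0.096774) + (1/3)(0.51613) = 0.26882.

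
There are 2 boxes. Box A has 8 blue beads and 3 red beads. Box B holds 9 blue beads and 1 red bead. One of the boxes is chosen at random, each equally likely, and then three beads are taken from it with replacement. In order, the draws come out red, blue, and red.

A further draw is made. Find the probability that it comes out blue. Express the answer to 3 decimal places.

0.752

Compute the likelihood of the observed sequence for each case: P(data | box A) = (3/11)(8/11)(3/11) = 0.054095; P(data | box B) = (1/10)(9/10)(1/10) = 0.009.
The prior-weighted likelihoods are 1/2 · 0.054095 = 0.027047, 1/2 · 0.009 = 0.0045; these sum to 0.031547.
Dividing through by the total gives posterior P(box A | data) = 0.85736, P(box B | data) = 0.14264.
The predictive probability is P(blue next | data) = (8/11)(0.85736) + (9/10)(0.14264) = 0.75191.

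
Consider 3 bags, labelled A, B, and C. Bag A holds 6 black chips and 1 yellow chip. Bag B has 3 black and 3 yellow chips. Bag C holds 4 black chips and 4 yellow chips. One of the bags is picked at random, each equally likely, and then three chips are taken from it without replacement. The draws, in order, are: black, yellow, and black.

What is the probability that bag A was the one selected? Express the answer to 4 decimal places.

0.3279

The likelihood of the observed sequence under each hypothesis: P(data | bag A) = (6/7)(1/6)(5/5) = 1/7; P(data | bag B) = (3/6)(3/5)(2/4) = 3/20; P(data | bag C) = (4/8)(4/7)(3/6) = 1/7.
Multiplying each by its prior: 1/3 · 1/7 = 1/21, 1/3 · 3/20 = 1/20, 1/3 · 1/7 = 1/21; with total 61/420.
Hence P(bag A | data) = (1/21) / (61/420) = 20/61.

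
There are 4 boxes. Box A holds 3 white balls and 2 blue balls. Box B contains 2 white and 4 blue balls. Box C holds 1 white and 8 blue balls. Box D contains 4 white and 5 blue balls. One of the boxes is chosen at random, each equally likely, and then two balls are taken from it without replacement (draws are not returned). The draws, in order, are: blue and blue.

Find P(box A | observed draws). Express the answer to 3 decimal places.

0.064

The likelihood of the observed sequence under each hypothesis: P(data | box A) = (2/5)(1/4) = 1/10; P(data | box B) = (4/6)(3/5) = 2/5; P(data | box C) = (8/9)(7/8) = 7/9; P(data | box D) = (5/9)(4/8) = 5/18.
Weighting by the prior gives 1/4 · 1/10 = 1/40, 1/4 · 2/5 = 1/10, 1/4 · 7/9 = 7/36, 1/4 · 5/18 = 5/72; with total 7/18.
So P(box A | data) = (1/40) / (7/18) = 9/140.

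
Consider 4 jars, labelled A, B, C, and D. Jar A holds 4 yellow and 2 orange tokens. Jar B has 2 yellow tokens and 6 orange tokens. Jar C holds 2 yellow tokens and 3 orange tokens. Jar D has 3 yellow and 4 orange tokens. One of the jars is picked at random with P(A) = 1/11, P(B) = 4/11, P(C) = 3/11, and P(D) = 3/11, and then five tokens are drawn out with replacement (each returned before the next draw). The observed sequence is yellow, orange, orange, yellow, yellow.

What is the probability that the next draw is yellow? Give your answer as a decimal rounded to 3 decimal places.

0.427

For each hypothesis, P(data | H) works out to: P(data | jar A) = (4/6)(2/6)(2/6)(4/6)(4/6) = 0.032922; P(data | jar B) = (2/8)(6/8)(6/8)(2/8)(2/8) = 0.0087891; P(data | jar C) = (2/5)(3/5)(3/5)(2/5)(2/5) = 0.02304; P(data | jar D) = (3/7)(4/7)(4/7)(3/7)(3/7) = 0.025704.
Weighting by the prior gives 1/11 · 0.032922 = 0.0029929, 4/11 · 0.0087891 = 0.003196, 3/11 · 0.02304 = 0.0062836, 3/11 · 0.025704 = 0.0070101; with total 0.019483.
Dividing through by the total gives posterior P(jar A | data) = 0.15362, P(jar B | data) = 0.16404, P(jar C | data) = 0.32253, P(jar D | data) = 0.35981.
So P(yellow next | data) = Σ P(yellow next | H) P(H | data) = (2/3)(0.15362) + (1/4)(0.16404) + (2/5)(0.32253) + (3/7)(0.35981) = 0.42664.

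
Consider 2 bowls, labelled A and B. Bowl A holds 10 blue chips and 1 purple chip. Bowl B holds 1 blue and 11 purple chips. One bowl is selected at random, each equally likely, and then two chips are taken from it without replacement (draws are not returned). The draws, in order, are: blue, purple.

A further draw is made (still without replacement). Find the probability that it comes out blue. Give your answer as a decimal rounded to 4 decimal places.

0.5217

Under each hypothesis, the probability of the observed sequence is: P(data | bowl A) = (10/11)(1/10) = 1/11; P(data | bowl B) = (1/12)(11/11) = 1/12.
Weighting by the prior gives 1/2 · 1/11 = 1/22, 1/2 · 1/12 = 1/24; with total 23/264.
Normalising, the posterior is P(bowl A | data) = 12/23, P(bowl B | data) = 11/23.
Averaging over the posterior, P(blue next | data) = (1)(12/23) + (0)(11/23) = 12/23.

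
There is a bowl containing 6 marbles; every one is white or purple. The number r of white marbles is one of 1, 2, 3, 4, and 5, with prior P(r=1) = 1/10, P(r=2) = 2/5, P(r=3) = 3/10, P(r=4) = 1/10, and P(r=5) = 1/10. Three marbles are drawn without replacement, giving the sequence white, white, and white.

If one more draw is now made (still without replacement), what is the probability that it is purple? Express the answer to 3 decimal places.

0.529

Under each hypothesis, the probability of the observed sequence is: P(data | r = 1) = (1/6)(0/5) = 0; P(data | r = 2) = (2/6)(1/5)(0/4) = 0; P(data | r = 3) = (3/6)(2/5)(1/4) = 1/20; P(data | r = 4) = (4/6)(3/5)(2/4) = 1/5; P(data | r = 5) = (5/6)(4/5)(3/4) = 1/2.
The prior-weighted likelihoods are 1/10 · 0 = 0, 2/5 · 0 = 0, 3/10 · 1/20 = 3/200, 1/10 · 1/5 = 1/50, 1/10 · 1/2 = 1/20; these sum to 17/200.
Normalising, the posterior is P(r = 1 | data) = 0, P(r = 2 | data) = 0, P(r = 3 | data) = 3/17, P(r = 4 | data) = 4/17, P(r = 5 | data) = 10/17.
The predictive probability is P(purple next | data) = (1)(3/17) + (2/3)(4/17) + (1/3)(10/17) = 9/17.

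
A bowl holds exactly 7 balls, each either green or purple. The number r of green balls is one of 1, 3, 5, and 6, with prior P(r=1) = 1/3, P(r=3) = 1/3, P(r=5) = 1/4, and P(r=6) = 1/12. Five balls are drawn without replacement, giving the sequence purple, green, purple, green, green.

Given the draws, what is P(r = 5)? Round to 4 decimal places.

0.5556

The likelihood of the observed sequence under each hypothesis: P(data | r = 1) = (6/7)(1/6)(5/5)(0/4) = 0; P(data | r = 3) = (4/7)(3/6)(3/5)(2/4)(1/3) = 1/35; P(data | r = 5) = (2/7)(5/6)(1/5)(4/4)(3/3) = 1/21; P(data | r = 6) = (1/7)(6/6)(0/5) = 0.
The prior-weighted likelihoods are 1/3 · 0 = 0, 1/3 · 1/35 = 1/105, 1/4 · 1/21 = 1/84, 1/12 · 0 = 0; summing to 3/140.
Therefore the posterior P(r = 5 | data) = (1/84) / (3/140) = 5/9.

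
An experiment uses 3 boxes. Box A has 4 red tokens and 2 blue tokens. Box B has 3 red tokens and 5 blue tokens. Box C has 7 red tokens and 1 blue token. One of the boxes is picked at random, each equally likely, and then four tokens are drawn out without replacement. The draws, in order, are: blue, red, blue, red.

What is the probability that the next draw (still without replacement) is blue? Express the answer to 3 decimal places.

0.388

Compute the likelihood of the observed sequence for each case: P(data | box A) = (2/6)(4/5)(1/4)(3/3) = 1/15; P(data | box B) = (5/8)(3/7)(4/6)(2/5) = 1/14; P(data | box C) = (1/8)(7/7)(0/6) = 0.
The prior-weighted likelihoods are 1/3 · 1/15 = 1/45, 1/3 · 1/14 = 1/42, 1/3 · 0 = 0; summing to 29/630.
Dividing through by the total gives posterior P(box A | data) = 14/29, P(box B | data) = 15/29, P(box C | data) = 0.
Averaging over the posterior, P(blue next | data) = (0)(14/29) + (3/4)(15/29) = 45/116.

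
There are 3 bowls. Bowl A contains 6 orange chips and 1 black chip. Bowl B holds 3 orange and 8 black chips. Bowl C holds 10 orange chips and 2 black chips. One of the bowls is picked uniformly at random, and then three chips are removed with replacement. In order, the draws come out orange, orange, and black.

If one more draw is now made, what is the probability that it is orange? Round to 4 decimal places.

0.7321

The likelihood of the observed sequence under each hypothesis: P(data | bowl A) = (6/7)(6/7)(1/7) = 0.10496; P(data | bowl B) = (3/11)(3/11)(8/11) = 0.054095; P(data | bowl C) = (10/12)(10/12)(2/12) = 0.11574.
The prior-weighted likelihoods are 1/3 · 0.10496 = 0.034985, 1/3 · 0.054095 = 0.018032, 1/3 · 0.11574 = 0.03858; these sum to 0.091597.
The posterior is then P(bowl A | data) = 0.38195, P(bowl B | data) = 0.19686, P(bowl C | data) = 0.42119.
The predictive probability is P(orange next | data) = (6/7)(0.38195) + (3/11)(0.19686) + (5/6)(0.42119) = 0.73207.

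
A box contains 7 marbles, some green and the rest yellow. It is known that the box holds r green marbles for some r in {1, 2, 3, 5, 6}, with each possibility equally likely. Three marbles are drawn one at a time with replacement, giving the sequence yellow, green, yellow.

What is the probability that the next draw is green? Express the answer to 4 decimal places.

0.3714

For each hypothesis, P(data | H) works out to: P(data | r = 1) = (6/7)(1/7)(6/7) = 0.10496; P(data | r = 2) = (5/7)(2/7)(5/7) = 0.14577; P(data | r = 3) = (4/7)(3/7)(4/7) = 0.13994; P(data | r = 5) = (2/7)(5/7)(2/7) = 0.058309; P(data | r = 6) = (1/7)(6/7)(1/7) = 0.017493.
The prior-weighted likelihoods are 1/5 · 0.10496 = 0.020991, 1/5 · 0.14577 = 0.029155, 1/5 · 0.13994 = 0.027988, 1/5 · 0.058309 = 0.011662, 1/5 · 0.017493 = 0.0034985; these sum to 0.093294.
Normalising, the posterior is P(r = 1 | data) = 0.225, P(r = 2 | data) = 0.3125, P(r = 3 | data) = 0.3, P(r = 5 | data) = 0.125, P(r = 6 | data) = 0.0375.
So P(green next | data) = Σ P(green next | H) P(H | data) = (1/7)(0.225) + (2/7)(0.3125) + (3/7)(0.3) + (5/7)(0.125) + (6/7)(0.0375) = 0.37143.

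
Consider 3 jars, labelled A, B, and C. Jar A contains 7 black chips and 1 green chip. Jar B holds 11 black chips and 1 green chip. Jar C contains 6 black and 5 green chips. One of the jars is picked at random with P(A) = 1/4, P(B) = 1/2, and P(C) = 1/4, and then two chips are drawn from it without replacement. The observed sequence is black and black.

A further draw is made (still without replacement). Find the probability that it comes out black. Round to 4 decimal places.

Compute the likelihood of the observed sequence for each case: P(data | jar A) = (7/8)(6/7) = 3/4; P(data | jar B) = (11/12)(10/11) = 5/6; P(data | jar C) = (6/11)(5/10) = 3/11.
Multiplying each by its prior: 1/4 · 3/4 = 3/16, 1/2 · 5/6 = 5/12, 1/4 · 3/11 = 3/44; these sum to 355/528.
Dividing through by the total gives posterior P(jar A | data) = 99/355, P(jar B | data) = 44/71, P(jar C | data) = 36/355.
Averaging over the posterior, P(black next | data) = (5/6)(99/355) + (9/10)(44/71) + (4/9)(36/355) = 593/710.

0.8352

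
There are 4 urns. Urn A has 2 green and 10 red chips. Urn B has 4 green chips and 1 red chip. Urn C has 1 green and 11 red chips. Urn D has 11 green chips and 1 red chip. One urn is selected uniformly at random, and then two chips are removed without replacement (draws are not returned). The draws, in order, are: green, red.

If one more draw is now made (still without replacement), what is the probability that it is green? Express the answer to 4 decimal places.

Under each hypothesis, the probability of the observed sequence is: P(data | urn A) = (2/12)(10/11) = 5/33; P(data | urn B) = (4/5)(1/4) = 1/5; P(data | urn C) = (1/12)(11/11) = 1/12; P(data | urn D) = (11/12)(1/11) = 1/12.
Weighting by the prior gives 1/4 · 5/33 = 5/132, 1/4 · 1/5 = 1/20, 1/4 · 1/12 = 1/48, 1/4 · 1/12 = 1/48; summing to 57/440.
The posterior is then P(urn A | data) = 50/171, P(urn B | data) = 22/57, P(urn C | data) = 55/342, P(urn D | data) = 55/342.
Averaging over the posterior, P(green next | data) = (1/10)(50/171) + (1)(22/57) + (0)(55/342) + (1)(55/342) = 197/342.

0.5760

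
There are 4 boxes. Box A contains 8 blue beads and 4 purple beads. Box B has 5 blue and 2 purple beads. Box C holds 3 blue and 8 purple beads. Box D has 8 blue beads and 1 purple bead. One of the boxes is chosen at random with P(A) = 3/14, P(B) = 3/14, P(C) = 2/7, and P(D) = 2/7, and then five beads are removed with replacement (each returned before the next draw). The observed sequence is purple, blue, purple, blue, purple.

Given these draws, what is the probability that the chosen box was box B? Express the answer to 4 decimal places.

Under each hypothesis, the probability of the observed sequence is: P(data | box A) = (4/12)(8/12)(4/12)(8/12)(4/12) = 0.016461; P(data | box B) = (2/7)(5/7)(2/7)(5/7)(2/7) = 0.0119; P(data | box C) = (8/11)(3/11)(8/11)(3/11)(8/11) = 0.028612; P(data | box D) = (1/9)(8/9)(1/9)(8/9)(1/9) = 0.0010838.
Weighting by the prior gives 3/14 · 0.016461 = 0.0035273, 3/14 · 0.0119 = 0.00255, 2/7 · 0.028612 = 0.0081749, 2/7 · 0.0010838 = 0.00030967; with total 0.014562.
Hence P(box B | data) = (0.00255) / (0.014562) = 0.17511.

0.1751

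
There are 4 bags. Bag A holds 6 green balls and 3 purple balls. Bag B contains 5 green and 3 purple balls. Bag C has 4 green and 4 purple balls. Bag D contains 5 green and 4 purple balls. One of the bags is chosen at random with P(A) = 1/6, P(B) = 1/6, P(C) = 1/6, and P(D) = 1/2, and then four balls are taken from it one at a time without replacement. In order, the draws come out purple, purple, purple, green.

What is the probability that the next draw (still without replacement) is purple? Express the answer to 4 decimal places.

Compute the likelihood of the observed sequence for each case: P(data | bag A) = (3/9)(2/8)(1/7)(6/6) = 0.011905; P(data | bag B) = (3/8)(2/7)(1/6)(5/5) = 0.017857; P(data | bag C) = (4/8)(3/7)(2/6)(4/5) = 0.057143; P(data | bag D) = (4/9)(3/8)(2/7)(5/6) = 0.039683.
Weighting by the prior gives 1/6 · 0.011905 = 0.0019841, 1/6 · 0.017857 = 0.0029762, 1/6 · 0.057143 = 0.0095238, 1/2 · 0.039683 = 0.019841; with total 0.034325.
Dividing through by the total gives posterior P(bag A | data) = 0.057803, P(bag B | data) = 0.086705, P(bag C | data) = 0.27746, P(bag D | data) = 0.57803.
The predictive probability is P(purple next | data) = (0)(0.057803) + (0)(0.086705) + (1/4)(0.27746) + (1/5)(0.57803) = 0.18497.

0.1850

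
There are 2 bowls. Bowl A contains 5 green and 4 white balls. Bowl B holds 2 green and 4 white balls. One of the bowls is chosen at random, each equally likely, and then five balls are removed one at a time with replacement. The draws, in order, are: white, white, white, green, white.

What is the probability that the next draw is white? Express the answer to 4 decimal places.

0.6116

The likelihood of the observed sequence under each hypothesis: P(data | bowl A) = (4/9)(4/9)(4/9)(5/9)(4/9) = 0.021677; P(data | bowl B) = (4/6)(4/6)(4/6)(2/6)(4/6) = 0.065844.
Multiplying each by its prior: 1/2 · 0.021677 = 0.010838, 1/2 · 0.065844 = 0.032922; with total 0.04376.
Dividing through by the total gives posterior P(bowl A | data) = 0.24768, P(bowl B | data) = 0.75232.
So P(white next | data) = Σ P(white next | H) P(H | data) = (4/9)(0.24768) + (2/3)(0.75232) = 0.61163.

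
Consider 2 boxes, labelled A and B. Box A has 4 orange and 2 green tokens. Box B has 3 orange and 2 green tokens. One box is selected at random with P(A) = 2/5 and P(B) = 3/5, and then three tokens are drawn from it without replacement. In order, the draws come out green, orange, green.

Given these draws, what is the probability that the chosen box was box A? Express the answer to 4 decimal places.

0.3077

Under each hypothesis, the probability of the observed sequence is: P(data | box A) = (2/6)(4/5)(1/4) = 1/15; P(data | box B) = (2/5)(3/4)(1/3) = 1/10.
The prior-weighted likelihoods are 2/5 · 1/15 = 2/75, 3/5 · 1/10 = 3/50; with total 13/150.
Hence P(box A | data) = (2/75) / (13/150) = 4/13.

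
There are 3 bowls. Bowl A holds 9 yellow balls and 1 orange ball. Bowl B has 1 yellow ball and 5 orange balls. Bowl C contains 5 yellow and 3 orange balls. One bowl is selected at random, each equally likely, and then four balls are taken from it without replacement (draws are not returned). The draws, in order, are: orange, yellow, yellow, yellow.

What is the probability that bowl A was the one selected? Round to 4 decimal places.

For each hypothesis, P(data | H) works out to: P(data | bowl A) = (1/10)(9/9)(8/8)(7/7) = 1/10; P(data | bowl B) = (5/6)(1/5)(0/4) = 0; P(data | bowl C) = (3/8)(5/7)(4/6)(3/5) = 3/28.
The prior-weighted likelihoods are 1/3 · 1/10 = 1/30, 1/3 · 0 = 0, 1/3 · 3/28 = 1/28; with total 29/420.
By Bayes' rule, P(bowl A | data) = (1/30) / (29/420) = 14/29.

0.4828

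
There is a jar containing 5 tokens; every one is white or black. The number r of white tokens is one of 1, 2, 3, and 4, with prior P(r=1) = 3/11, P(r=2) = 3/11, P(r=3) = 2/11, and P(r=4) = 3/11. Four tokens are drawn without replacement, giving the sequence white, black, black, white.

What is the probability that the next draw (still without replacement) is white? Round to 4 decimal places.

The likelihood of the observed sequence under each hypothesis: P(data | r = 1) = (1/5)(4/4)(3/3)(0/2) = 0; P(data | r = 2) = (2/5)(3/4)(2/3)(1/2) = 1/10; P(data | r = 3) = (3/5)(2/4)(1/3)(2/2) = 1/10; P(data | r = 4) = (4/5)(1/4)(0/3) = 0.
The prior-weighted likelihoods are 3/11 · 0 = 0, 3/11 · 1/10 = 3/110, 2/11 · 1/10 = 1/55, 3/11 · 0 = 0; with total 1/22.
The posterior is then P(r = 1 | data) = 0, P(r = 2 | data) = 3/5, P(r = 3 | data) = 2/5, P(r = 4 | data) = 0.
Averaging over the posterior, P(white next | data) = (0)(3/5) + (1)(2/5) = 2/5.

0.4000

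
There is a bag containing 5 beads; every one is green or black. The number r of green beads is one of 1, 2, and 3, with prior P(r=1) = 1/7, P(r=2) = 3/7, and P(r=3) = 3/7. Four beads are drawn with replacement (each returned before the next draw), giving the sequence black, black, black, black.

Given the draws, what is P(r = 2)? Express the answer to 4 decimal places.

0.4442

Under each hypothesis, the probability of the observed sequence is: P(data | r = 1) = (4/5)(4/5)(4/5)(4/5) = 0.4096; P(data | r = 2) = (3/5)(3/5)(3/5)(3/5) = 0.1296; P(data | r = 3) = (2/5)(2/5)(2/5)(2/5) = 0.0256.
The prior-weighted likelihoods are 1/7 · 0.4096 = 0.058514, 3/7 · 0.1296 = 0.055543, 3/7 · 0.0256 = 0.010971; summing to 0.12503.
So P(r = 2 | data) = (0.055543) / (0.12503) = 0.44424.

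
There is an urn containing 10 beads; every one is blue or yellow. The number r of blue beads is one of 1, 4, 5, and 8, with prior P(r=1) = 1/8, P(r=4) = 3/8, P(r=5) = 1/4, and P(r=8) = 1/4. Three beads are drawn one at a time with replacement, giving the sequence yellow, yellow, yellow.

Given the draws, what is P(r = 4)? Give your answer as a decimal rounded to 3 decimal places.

0.394

Compute the likelihood of the observed sequence for each case: P(data | r = 1) = (9/10)(9/10)(9/10) = 0.729; P(data | r = 4) = (6/10)(6/10)(6/10) = 0.216; P(data | r = 5) = (5/10)(5/10)(5/10) = 0.125; P(data | r = 8) = (2/10)(2/10)(2/10) = 0.008.
Multiplying each by its prior: 1/8 · 0.729 = 0.091125, 3/8 · 0.216 = 0.081, 1/4 · 0.125 = 0.03125, 1/4 · 0.008 = 0.002; these sum to 0.20538.
Therefore the posterior P(r = 4 | data) = (0.081) / (0.20538) = 0.3944.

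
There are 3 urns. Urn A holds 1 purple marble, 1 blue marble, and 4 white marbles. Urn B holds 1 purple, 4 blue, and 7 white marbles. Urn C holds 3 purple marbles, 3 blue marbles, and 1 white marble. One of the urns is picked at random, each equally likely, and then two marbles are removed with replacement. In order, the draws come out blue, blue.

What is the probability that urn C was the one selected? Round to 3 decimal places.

0.569

Under each hypothesis, the probability of the observed sequence is: P(data | urn A) = (1/6)(1/6) = 0.027778; P(data | urn B) = (4/12)(4/12) = 0.11111; P(data | urn C) = (3/7)(3/7) = 0.18367.
The prior-weighted likelihoods are 1/3 · 0.027778 = 0.0092593, 1/3 · 0.11111 = 0.037037, 1/3 · 0.18367 = 0.061224; these sum to 0.10752.
By Bayes' rule, P(urn C | data) = (0.061224) / (0.10752) = 0.56942.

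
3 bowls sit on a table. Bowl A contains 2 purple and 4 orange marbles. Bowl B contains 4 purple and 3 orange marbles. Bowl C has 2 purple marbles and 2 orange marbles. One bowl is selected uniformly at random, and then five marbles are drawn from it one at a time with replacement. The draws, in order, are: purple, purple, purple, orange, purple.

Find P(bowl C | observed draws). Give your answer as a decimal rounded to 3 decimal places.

0.367

Compute the likelihood of the observed sequence for each case: P(data | bowl A) = (2/6)(2/6)(2/6)(4/6)(2/6) = 0.0082305; P(data | bowl B) = (4/7)(4/7)(4/7)(3/7)(4/7) = 0.045695; P(data | bowl C) = (2/4)(2/4)(2/4)(2/4)(2/4) = 0.03125.
The prior-weighted likelihoods are 1/3 · 0.0082305 = 0.0027435, 1/3 · 0.045695 = 0.015232, 1/3 · 0.03125 = 0.010417; these sum to 0.028392.
Therefore the posterior P(bowl C | data) = (0.010417) / (0.028392) = 0.36689.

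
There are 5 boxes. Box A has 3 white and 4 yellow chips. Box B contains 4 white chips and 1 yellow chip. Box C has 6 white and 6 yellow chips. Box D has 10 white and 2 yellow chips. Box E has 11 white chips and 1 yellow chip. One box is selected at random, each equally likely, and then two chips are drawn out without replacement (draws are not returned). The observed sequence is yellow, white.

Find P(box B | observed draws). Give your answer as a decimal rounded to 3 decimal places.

For each hypothesis, P(data | H) works out to: P(data | box A) = (4/7)(3/6) = 0.28571; P(data | box B) = (1/5)(4/4) = 0.2; P(data | box C) = (6/12)(6/11) = 0.27273; P(data | box D) = (2/12)(10/11) = 0.15152; P(data | box E) = (1/12)(11/11) = 0.083333.
The prior-weighted likelihoods are 1/5 · 0.28571 = 0.057143, 1/5 · 0.2 = 0.04, 1/5 · 0.27273 = 0.054545, 1/5 · 0.15152 = 0.030303, 1/5 · 0.083333 = 0.016667; summing to 0.19866.
Therefore the posterior P(box B | data) = (0.04) / (0.19866) = 0.20135.

0.201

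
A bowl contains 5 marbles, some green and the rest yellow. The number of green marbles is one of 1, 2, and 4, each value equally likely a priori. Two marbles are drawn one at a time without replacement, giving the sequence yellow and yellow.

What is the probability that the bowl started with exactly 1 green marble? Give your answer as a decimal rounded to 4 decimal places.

Under each hypothesis, the probability of the observed sequence is: P(data | r = 1) = (4/5)(3/4) = 3/5; P(data | r = 2) = (3/5)(2/4) = 3/10; P(data | r = 4) = (1/5)(0/4) = 0.
The prior-weighted likelihoods are 1/3 · 3/5 = 1/5, 1/3 · 3/10 = 1/10, 1/3 · 0 = 0; these sum to 3/10.
Therefore the posterior P(r = 1 | data) = (1/5) / (3/10) = 2/3.

0.6667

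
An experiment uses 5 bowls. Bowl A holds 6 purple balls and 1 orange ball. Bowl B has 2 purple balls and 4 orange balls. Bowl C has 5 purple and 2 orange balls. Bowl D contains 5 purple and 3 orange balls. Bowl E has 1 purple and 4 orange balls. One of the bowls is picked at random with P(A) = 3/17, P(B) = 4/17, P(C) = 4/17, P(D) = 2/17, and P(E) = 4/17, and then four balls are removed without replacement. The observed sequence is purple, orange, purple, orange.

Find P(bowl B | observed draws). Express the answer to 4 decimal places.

The likelihood of the observed sequence under each hypothesis: P(data | bowl A) = (6/7)(1/6)(5/5)(0/4) = 0; P(data | bowl B) = (2/6)(4/5)(1/4)(3/3) = 1/15; P(data | bowl C) = (5/7)(2/6)(4/5)(1/4) = 1/21; P(data | bowl D) = (5/8)(3/7)(4/6)(2/5) = 1/14; P(data | bowl E) = (1/5)(4/4)(0/3) = 0.
The prior-weighted likelihoods are 3/17 · 0 = 0, 4/17 · 1/15 = 4/255, 4/17 · 1/21 = 4/357, 2/17 · 1/14 = 1/119, 4/17 · 0 = 0; summing to 3/85.
Hence P(bowl B | data) = (4/255) / (3/85) = 4/9.

0.4444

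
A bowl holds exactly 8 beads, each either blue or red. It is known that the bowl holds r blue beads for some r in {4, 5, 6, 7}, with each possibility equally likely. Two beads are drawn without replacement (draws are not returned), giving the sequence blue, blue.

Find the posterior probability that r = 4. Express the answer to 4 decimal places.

The likelihood of the observed sequence under each hypothesis: P(data | r = 4) = (4/8)(3/7) = 3/14; P(data | r = 5) = (5/8)(4/7) = 5/14; P(data | r = 6) = (6/8)(5/7) = 15/28; P(data | r = 7) = (7/8)(6/7) = 3/4.
Weighting by the prior gives 1/4 · 3/14 = 3/56, 1/4 · 5/14 = 5/56, 1/4 · 15/28 = 15/112, 1/4 · 3/4 = 3/16; with total 13/28.
By Bayes' rule, P(r = 4 | data) = (3/56) / (13/28) = 3/26.

0.1154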